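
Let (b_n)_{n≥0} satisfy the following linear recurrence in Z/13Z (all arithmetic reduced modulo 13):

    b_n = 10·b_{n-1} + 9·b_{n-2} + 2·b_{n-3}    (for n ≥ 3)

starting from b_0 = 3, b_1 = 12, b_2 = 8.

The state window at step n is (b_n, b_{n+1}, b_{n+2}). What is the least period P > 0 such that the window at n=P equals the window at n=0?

84

n=0: window = (3, 12, 8)
n=1: window = (12, 8, 12)
n=2: window = (8, 12, 8)
n=3: window = (12, 8, 9)
n=4: window = (8, 9, 4)
n=5: window = (9, 4, 7)
n=6: window = (4, 7, 7)
n=7: window = (7, 7, 11)
n=8: window = (7, 11, 5)
n=9: window = (11, 5, 7)
n=10: window = (5, 7, 7)
n=11: window = (7, 7, 0)
n=12: window = (7, 0, 12)
n=13: window = (0, 12, 4)
n=14: window = (12, 4, 5)
n=15: window = (4, 5, 6)
n=16: window = (5, 6, 9)
n=17: window = (6, 9, 11)
n=18: window = (9, 11, 8)
n=19: window = (11, 8, 2)
n=20: window = (8, 2, 10)
n=21: window = (2, 10, 4)
n=22: window = (10, 4, 4)
n=23: window = (4, 4, 5)
n=24: window = (4, 5, 3)
n=25: window = (5, 3, 5)
n=26: window = (3, 5, 9)
n=27: window = (5, 9, 11)
n=28: window = (9, 11, 6)
n=29: window = (11, 6, 8)
n=30: window = (6, 8, 0)
n=31: window = (8, 0, 6)
n=32: window = (0, 6, 11)
n=33: window = (6, 11, 8)
n=34: window = (11, 8, 9)
n=35: window = (8, 9, 2)
n=36: window = (9, 2, 0)
n=37: window = (2, 0, 10)
n=38: window = (0, 10, 0)
n=39: window = (10, 0, 12)
n=40: window = (0, 12, 10)
…
n=82: window = (8, 2, 3)
n=83: window = (2, 3, 12)
n=84: window = (3, 12, 8)
window at n=84 equals window at n=0 → period = 84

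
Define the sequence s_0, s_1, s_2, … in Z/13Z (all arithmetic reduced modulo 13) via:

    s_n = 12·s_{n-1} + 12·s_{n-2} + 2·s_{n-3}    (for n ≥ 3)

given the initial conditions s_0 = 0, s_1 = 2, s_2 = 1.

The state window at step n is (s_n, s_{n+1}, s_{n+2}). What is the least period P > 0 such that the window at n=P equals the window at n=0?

2196

n=0: window = (0, 2, 1)
n=1: window = (2, 1, 10)
n=2: window = (1, 10, 6)
n=3: window = (10, 6, 12)
n=4: window = (6, 12, 2)
n=5: window = (12, 2, 11)
n=6: window = (2, 11, 11)
n=7: window = (11, 11, 8)
n=8: window = (11, 8, 3)
n=9: window = (8, 3, 11)
n=10: window = (3, 11, 2)
n=11: window = (11, 2, 6)
n=12: window = (2, 6, 1)
n=13: window = (6, 1, 10)
n=14: window = (1, 10, 1)
n=15: window = (10, 1, 4)
n=16: window = (1, 4, 2)
n=17: window = (4, 2, 9)
n=18: window = (2, 9, 10)
n=19: window = (9, 10, 11)
n=20: window = (10, 11, 10)
n=21: window = (11, 10, 12)
n=22: window = (10, 12, 0)
n=23: window = (12, 0, 8)
n=24: window = (0, 8, 3)
n=25: window = (8, 3, 2)
n=26: window = (3, 2, 11)
n=27: window = (2, 11, 6)
n=28: window = (11, 6, 0)
n=29: window = (6, 0, 3)
n=30: window = (0, 3, 9)
n=31: window = (3, 9, 1)
n=32: window = (9, 1, 9)
n=33: window = (1, 9, 8)
n=34: window = (9, 8, 11)
n=35: window = (8, 11, 12)
n=36: window = (11, 12, 6)
n=37: window = (12, 6, 4)
n=38: window = (6, 4, 1)
n=39: window = (4, 1, 7)
n=40: window = (1, 7, 0)
…
n=2194: window = (5, 8, 0)
n=2195: window = (8, 0, 2)
n=2196: window = (0, 2, 1)
window at n=2196 equals window at n=0 → period = 2196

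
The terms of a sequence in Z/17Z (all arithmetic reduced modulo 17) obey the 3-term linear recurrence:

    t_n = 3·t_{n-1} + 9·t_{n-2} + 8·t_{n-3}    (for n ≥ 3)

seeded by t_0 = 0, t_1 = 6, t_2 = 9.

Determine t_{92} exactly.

t_3 = 3·9 + 9·6 + 8·0 = 13
t_4 = 3·13 + 9·9 + 8·6 = 15
t_5 = 3·15 + 9·13 + 8·9 = 13
t_6 = 3·13 + 9·15 + 8·13 = 6
t_7 = 3·6 + 9·13 + 8·15 = 0
t_8 = 3·0 + 9·6 + 8·13 = 5
t_9 = 3·5 + 9·0 + 8·6 = 12
t_10 = 3·12 + 9·5 + 8·0 = 13
t_11 = 3·13 + 9·12 + 8·5 = 0
t_12 = 3·0 + 9·13 + 8·12 = 9
t_13 = 3·9 + 9·0 + 8·13 = 12
t_14 = 3·12 + 9·9 + 8·0 = 15
t_15 = 3·15 + 9·12 + 8·9 = 4
t_16 = 3·4 + 9·15 + 8·12 = 5
t_17 = 3·5 + 9·4 + 8·15 = 1
t_18 = 3·1 + 9·5 + 8·4 = 12
t_19 = 3·12 + 9·1 + 8·5 = 0
t_20 = 3·0 + 9·12 + 8·1 = 14
t_21 = 3·14 + 9·0 + 8·12 = 2
t_22 = 3·2 + 9·14 + 8·0 = 13
t_23 = 3·13 + 9·2 + 8·14 = 16
t_24 = 3·16 + 9·13 + 8·2 = 11
t_25 = 3·11 + 9·16 + 8·13 = 9
t_26 = 3·9 + 9·11 + 8·16 = 16
t_27 = 3·16 + 9·9 + 8·11 = 13
t_28 = 3·13 + 9·16 + 8·9 = 0
t_29 = 3·0 + 9·13 + 8·16 = 7
t_30 = 3·7 + 9·0 + 8·13 = 6
t_31 = 3·6 + 9·7 + 8·0 = 13
t_32 = 3·13 + 9·6 + 8·7 = 13
t_33 = 3·13 + 9·13 + 8·6 = 0
t_34 = 3·0 + 9·13 + 8·13 = 0
t_35 = 3·0 + 9·0 + 8·13 = 2
t_36 = 3·2 + 9·0 + 8·0 = 6
t_37 = 3·6 + 9·2 + 8·0 = 2
t_38 = 3·2 + 9·6 + 8·2 = 8
t_39 = 3·8 + 9·2 + 8·6 = 5
t_40 = 3·5 + 9·8 + 8·2 = 1
t_41 = 3·1 + 9·5 + 8·8 = 10
t_42 = 3·10 + 9·1 + 8·5 = 11
t_43 = 3·11 + 9·10 + 8·1 = 12
t_44 = 3·12 + 9·11 + 8·10 = 11
t_45 = 3·11 + 9·12 + 8·11 = 8
t_46 = 3·8 + 9·11 + 8·12 = 15
t_47 = 3·15 + 9·8 + 8·11 = 1
t_48 = 3·1 + 9·15 + 8·8 = 15
t_49 = 3·15 + 9·1 + 8·15 = 4
t_50 = 3·4 + 9·15 + 8·1 = 2
t_51 = 3·2 + 9·4 + 8·15 = 9
t_52 = 3·9 + 9·2 + 8·4 = 9
t_53 = 3·9 + 9·9 + 8·2 = 5
t_54 = 3·5 + 9·9 + 8·9 = 15
t_55 = 3·15 + 9·5 + 8·9 = 9
t_56 = 3·9 + 9·15 + 8·5 = 15
t_57 = 3·15 + 9·9 + 8·15 = 8
t_58 = 3·8 + 9·15 + 8·9 = 10
t_59 = 3·10 + 9·8 + 8·15 = 1
t_60 = 3·1 + 9·10 + 8·8 = 4
t_61 = 3·4 + 9·1 + 8·10 = 16
t_62 = 3·16 + 9·4 + 8·1 = 7
t_63 = 3·7 + 9·16 + 8·4 = 10
t_64 = 3·10 + 9·7 + 8·16 = 0
t_65 = 3·0 + 9·10 + 8·7 = 10
t_66 = 3·10 + 9·0 + 8·10 = 8
t_67 = 3·8 + 9·10 + 8·0 = 12
t_68 = 3·12 + 9·8 + 8·10 = 1
t_69 = 3·1 + 9·12 + 8·8 = 5
t_70 = 3·5 + 9·1 + 8·12 = 1
t_71 = 3·1 + 9·5 + 8·1 = 5
t_72 = 3·5 + 9·1 + 8·5 = 13
t_73 = 3·13 + 9·5 + 8·1 = 7
t_74 = 3·7 + 9·13 + 8·5 = 8
t_75 = 3·8 + 9·7 + 8·13 = 4
t_76 = 3·4 + 9·8 + 8·7 = 4
t_77 = 3·4 + 9·4 + 8·8 = 10
t_78 = 3·10 + 9·4 + 8·4 = 13
t_79 = 3·13 + 9·10 + 8·4 = 8
t_80 = 3·8 + 9·13 + 8·10 = 0
t_81 = 3·0 + 9·8 + 8·13 = 6
t_82 = 3·6 + 9·0 + 8·8 = 14
t_83 = 3·14 + 9·6 + 8·0 = 11
t_84 = 3·11 + 9·14 + 8·6 = 3
t_85 = 3·3 + 9·11 + 8·14 = 16
t_86 = 3·16 + 9·3 + 8·11 = 10
t_87 = 3·10 + 9·16 + 8·3 = 11
t_88 = 3·11 + 9·10 + 8·16 = 13
t_89 = 3·13 + 9·11 + 8·10 = 14
t_90 = 3·14 + 9·13 + 8·11 = 9
t_91 = 3·9 + 9·14 + 8·13 = 2
t_92 = 3·2 + 9·9 + 8·14 = 12

12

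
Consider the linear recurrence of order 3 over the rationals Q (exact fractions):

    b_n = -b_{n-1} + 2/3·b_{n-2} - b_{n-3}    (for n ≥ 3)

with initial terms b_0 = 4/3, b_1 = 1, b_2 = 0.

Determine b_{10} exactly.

190/81

b_3 = -1·0 + 2/3·1 + -1·4/3 = -2/3
b_4 = -1·-2/3 + 2/3·0 + -1·1 = -1/3
b_5 = -1·-1/3 + 2/3·-2/3 + -1·0 = -1/9
b_6 = -1·-1/9 + 2/3·-1/3 + -1·-2/3 = 5/9
b_7 = -1·5/9 + 2/3·-1/9 + -1·-1/3 = -8/27
b_8 = -1·-8/27 + 2/3·5/9 + -1·-1/9 = 7/9
b_9 = -1·7/9 + 2/3·-8/27 + -1·5/9 = -124/81
b_10 = -1·-124/81 + 2/3·7/9 + -1·-8/27 = 190/81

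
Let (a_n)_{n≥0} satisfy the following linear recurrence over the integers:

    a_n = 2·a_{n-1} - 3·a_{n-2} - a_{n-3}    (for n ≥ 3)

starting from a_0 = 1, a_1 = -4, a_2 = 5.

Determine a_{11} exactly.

a_3 = 2·5 + -3·-4 + -1·1 = 21
a_4 = 2·21 + -3·5 + -1·-4 = 31
a_5 = 2·31 + -3·21 + -1·5 = -6
a_6 = 2·-6 + -3·31 + -1·21 = -126
a_7 = 2·-126 + -3·-6 + -1·31 = -265
a_8 = 2·-265 + -3·-126 + -1·-6 = -146
a_9 = 2·-146 + -3·-265 + -1·-126 = 629
a_10 = 2·629 + -3·-146 + -1·-265 = 1961
a_11 = 2·1961 + -3·629 + -1·-146 = 2181

2181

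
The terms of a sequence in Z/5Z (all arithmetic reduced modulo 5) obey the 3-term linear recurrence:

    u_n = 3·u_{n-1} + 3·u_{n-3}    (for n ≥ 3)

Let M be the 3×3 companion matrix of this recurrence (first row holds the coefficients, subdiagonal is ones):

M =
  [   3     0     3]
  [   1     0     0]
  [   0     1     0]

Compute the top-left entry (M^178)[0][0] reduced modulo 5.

1

(M^178)[0][0] is the top entry after applying M 178 times to the unit state (1, 0, 0). Equivalently it is h_{180} for the auxiliary sequence (h_n) obeying the same recurrence with h_2 = 1 and h_i = 0 for 0 ≤ i < 2:
h_3 = 3·1 + 0·0 + 3·0 = 3
h_4 = 3·3 + 0·1 + 3·0 = 4
h_5 = 3·4 + 0·3 + 3·1 = 0
h_6 = 3·0 + 0·4 + 3·3 = 4
h_7 = 3·4 + 0·0 + 3·4 = 4
h_8 = 3·4 + 0·4 + 3·0 = 2
h_9 = 3·2 + 0·4 + 3·4 = 3
h_10 = 3·3 + 0·2 + 3·4 = 1
h_11 = 3·1 + 0·3 + 3·2 = 4
h_12 = 3·4 + 0·1 + 3·3 = 1
h_13 = 3·1 + 0·4 + 3·1 = 1
h_14 = 3·1 + 0·1 + 3·4 = 0
h_15 = 3·0 + 0·1 + 3·1 = 3
h_16 = 3·3 + 0·0 + 3·1 = 2
h_17 = 3·2 + 0·3 + 3·0 = 1
h_18 = 3·1 + 0·2 + 3·3 = 2
h_19 = 3·2 + 0·1 + 3·2 = 2
h_20 = 3·2 + 0·2 + 3·1 = 4
h_21 = 3·4 + 0·2 + 3·2 = 3
h_22 = 3·3 + 0·4 + 3·2 = 0
h_23 = 3·0 + 0·3 + 3·4 = 2
h_24 = 3·2 + 0·0 + 3·3 = 0
h_25 = 3·0 + 0·2 + 3·0 = 0
h_26 = 3·0 + 0·0 + 3·2 = 1
(h_24, h_25, h_26) = (0, 0, 1) = (h_0, h_1, h_2), so the sequence has period 24.
180 ≡ 12 (mod 24), hence h_180 = h_12 = 1.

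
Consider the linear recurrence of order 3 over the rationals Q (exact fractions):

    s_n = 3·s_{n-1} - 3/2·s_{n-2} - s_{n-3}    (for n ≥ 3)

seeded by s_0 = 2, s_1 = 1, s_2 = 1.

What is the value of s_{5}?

s_3 = 3·1 + -3/2·1 + -1·2 = -1/2
s_4 = 3·-1/2 + -3/2·1 + -1·1 = -4
s_5 = 3·-4 + -3/2·-1/2 + -1·1 = -49/4

-49/4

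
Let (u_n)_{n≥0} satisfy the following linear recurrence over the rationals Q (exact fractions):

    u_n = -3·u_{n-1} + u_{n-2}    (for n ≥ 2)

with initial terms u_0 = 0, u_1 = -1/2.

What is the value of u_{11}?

u_2 = -3·-1/2 + 1·0 = 3/2
u_3 = -3·3/2 + 1·-1/2 = -5
u_4 = -3·-5 + 1·3/2 = 33/2
u_5 = -3·33/2 + 1·-5 = -109/2
u_6 = -3·-109/2 + 1·33/2 = 180
u_7 = -3·180 + 1·-109/2 = -1189/2
u_8 = -3·-1189/2 + 1·180 = 3927/2
u_9 = -3·3927/2 + 1·-1189/2 = -6485
u_10 = -3·-6485 + 1·3927/2 = 42837/2
u_11 = -3·42837/2 + 1·-6485 = -141481/2

-141481/2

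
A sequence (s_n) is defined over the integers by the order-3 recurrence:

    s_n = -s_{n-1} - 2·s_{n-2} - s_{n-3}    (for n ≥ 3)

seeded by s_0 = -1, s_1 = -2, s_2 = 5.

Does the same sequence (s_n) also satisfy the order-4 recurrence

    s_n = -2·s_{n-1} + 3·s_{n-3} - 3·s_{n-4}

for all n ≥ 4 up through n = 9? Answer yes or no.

no

Terms s_0..s_9: -1, -2, 5, 0, -8, 3, 13, -11, -18, 27
n=4: candidate gives -3, actual s_4 = -8 ✗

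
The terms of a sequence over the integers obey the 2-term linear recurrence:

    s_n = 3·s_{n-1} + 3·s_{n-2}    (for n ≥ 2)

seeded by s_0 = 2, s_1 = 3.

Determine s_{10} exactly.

s_2 = 3·3 + 3·2 = 15
s_3 = 3·15 + 3·3 = 54
s_4 = 3·54 + 3·15 = 207
s_5 = 3·207 + 3·54 = 783
s_6 = 3·783 + 3·207 = 2970
s_7 = 3·2970 + 3·783 = 11259
s_8 = 3·11259 + 3·2970 = 42687
s_9 = 3·42687 + 3·11259 = 161838
s_10 = 3·161838 + 3·42687 = 613575

613575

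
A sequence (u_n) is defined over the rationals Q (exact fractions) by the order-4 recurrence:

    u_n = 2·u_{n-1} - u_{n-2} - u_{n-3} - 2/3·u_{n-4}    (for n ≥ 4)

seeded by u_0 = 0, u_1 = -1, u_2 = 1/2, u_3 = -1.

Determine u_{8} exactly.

19/3

u_4 = 2·-1 + -1·1/2 + -1·-1 + -2/3·0 = -3/2
u_5 = 2·-3/2 + -1·-1 + -1·1/2 + -2/3·-1 = -11/6
u_6 = 2·-11/6 + -1·-3/2 + -1·-1 + -2/3·1/2 = -3/2
u_7 = 2·-3/2 + -1·-11/6 + -1·-3/2 + -2/3·-1 = 1
u_8 = 2·1 + -1·-3/2 + -1·-11/6 + -2/3·-3/2 = 19/3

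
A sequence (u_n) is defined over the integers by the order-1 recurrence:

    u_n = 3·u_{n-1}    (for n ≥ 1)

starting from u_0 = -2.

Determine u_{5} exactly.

-486

u_1 = 3·-2 = -6
u_2 = 3·-6 = -18
u_3 = 3·-18 = -54
u_4 = 3·-54 = -162
u_5 = 3·-162 = -486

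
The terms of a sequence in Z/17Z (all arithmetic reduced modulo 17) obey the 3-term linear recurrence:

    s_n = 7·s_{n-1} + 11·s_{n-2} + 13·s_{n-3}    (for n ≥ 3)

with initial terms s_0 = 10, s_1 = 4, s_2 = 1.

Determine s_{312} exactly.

15

s_3 = 7·1 + 11·4 + 13·10 = 11
s_4 = 7·11 + 11·1 + 13·4 = 4
s_5 = 7·4 + 11·11 + 13·1 = 9
s_6 = 7·9 + 11·4 + 13·11 = 12
s_7 = 7·12 + 11·9 + 13·4 = 14
s_8 = 7·14 + 11·12 + 13·9 = 7
Continuing the recurrence:
  s_9 = 2;  s_10 = 1;  s_11 = 1;  s_12 = 10;  s_13 = 9;  s_14 = 16
  s_15 = 1;  s_16 = 11;  s_17 = 7;  s_18 = 13;  s_19 = 5;  s_20 = 14
  s_21 = 16;  s_22 = 8;  s_23 = 6;  s_24 = 15;  s_25 = 3;  s_26 = 9
  s_27 = 2;  s_28 = 16;  s_29 = 13;  s_30 = 4;  s_31 = 5;  s_32 = 10
  s_33 = 7;  s_34 = 3;  s_35 = 7;  s_36 = 3;  s_37 = 1;  s_38 = 12
  s_39 = 15;  s_40 = 12;  s_41 = 14;  s_42 = 0;  s_43 = 4;  s_44 = 6
  s_45 = 1;  s_46 = 6;  s_47 = 12;  s_48 = 10;  s_49 = 8;  s_50 = 16
  s_51 = 7;  s_52 = 6;  s_53 = 4;  s_54 = 15;  s_55 = 6;  s_56 = 4
  s_57 = 0;  s_58 = 3;  s_59 = 5;  s_60 = 0;  s_61 = 9;  s_62 = 9
  s_63 = 9;  s_64 = 7;  s_65 = 10;  s_66 = 9;  s_67 = 9;  s_68 = 3
  s_69 = 16;  s_70 = 7;  s_71 = 9;  s_72 = 8;  s_73 = 8;  s_74 = 6
  s_75 = 13;  s_76 = 6;  s_77 = 8;  s_78 = 2;  s_79 = 10;  s_80 = 9
  s_81 = 12;  s_82 = 7;  s_83 = 9;  s_84 = 7;  s_85 = 1;  s_86 = 14
  s_87 = 13;  s_88 = 3;  s_89 = 6;  s_90 = 6;  s_91 = 11;  s_92 = 0
  s_93 = 12;  s_94 = 6;  s_95 = 4;  s_96 = 12;  s_97 = 2;  s_98 = 11
  s_99 = 0;  s_100 = 11;  s_101 = 16;  s_102 = 12;  s_103 = 12;  s_104 = 16
  s_105 = 9;  s_106 = 4;  s_107 = 12;  s_108 = 7;  s_109 = 12;  s_110 = 11
  s_111 = 11;  s_112 = 14;  s_113 = 5;  s_114 = 9;  s_115 = 11;  s_116 = 3
  s_117 = 4;  s_118 = 0;  s_119 = 15;  s_120 = 4;  s_121 = 6;  s_122 = 9
  s_123 = 11;  s_124 = 16;  s_125 = 10;  s_126 = 15;  s_127 = 15;  s_128 = 9
  s_129 = 15;  s_130 = 8;  s_131 = 15;  s_132 = 14;  s_133 = 10;  s_134 = 11
  s_135 = 12;  s_136 = 12;  s_137 = 2;  s_138 = 13;  s_139 = 14;  s_140 = 12
  s_141 = 16;  s_142 = 1;  s_143 = 16;  s_144 = 8;  s_145 = 7;  s_146 = 5
  s_147 = 12;  s_148 = 9;  s_149 = 5;  s_150 = 1;  s_151 = 9;  s_152 = 3
  s_153 = 14;  s_154 = 10;  s_155 = 8;  s_156 = 8;  s_157 = 2;  s_158 = 2
  s_159 = 4;  s_160 = 8;  s_161 = 7;  s_162 = 2;  s_163 = 8;  s_164 = 16
  s_165 = 5;  s_166 = 9;  s_167 = 3;  s_168 = 15;  s_169 = 0;  s_170 = 0
  s_171 = 8;  s_172 = 5;  s_173 = 4;  s_174 = 0;  s_175 = 7;  s_176 = 16
  s_177 = 2;  s_178 = 9;  s_179 = 4;  s_180 = 0;  s_181 = 8;  s_182 = 6
  s_183 = 11;  s_184 = 9;  s_185 = 7;  s_186 = 2;  s_187 = 4;  s_188 = 5
  s_189 = 3;  s_190 = 9;  s_191 = 8;  s_192 = 7;  s_193 = 16;  s_194 = 4
  s_195 = 6;  s_196 = 5;  s_197 = 0;  s_198 = 14;  s_199 = 10;  s_200 = 3
  s_201 = 7;  s_202 = 8;  s_203 = 2;  s_204 = 6;  s_205 = 15;  s_206 = 10
  s_207 = 7;  s_208 = 14;  s_209 = 16;  s_210 = 0;  s_211 = 1;  s_212 = 11
  s_213 = 3;  s_214 = 2;  s_215 = 3;  s_216 = 14;  s_217 = 4;  s_218 = 0
  s_219 = 5;  s_220 = 2;  s_221 = 1;  s_222 = 9;  s_223 = 15;  s_224 = 13
  s_225 = 16;  s_226 = 8;  s_227 = 10;  s_228 = 9;  s_229 = 5;  s_230 = 9
  s_231 = 14;  s_232 = 7;  s_233 = 14;  s_234 = 0;  s_235 = 7;  s_236 = 10
  s_237 = 11;  s_238 = 6;  s_239 = 4;  s_240 = 16;  s_241 = 13;  s_242 = 13
  s_243 = 0;  s_244 = 6;  s_245 = 7;  s_246 = 13;  s_247 = 8;  s_248 = 1
  s_249 = 9;  s_250 = 8;  s_251 = 15;  s_252 = 4;  s_253 = 8;  s_254 = 6
  s_255 = 12;  s_256 = 16;  s_257 = 16;  s_258 = 2;  s_259 = 7;  s_260 = 7
  s_261 = 16;  s_262 = 8;  s_263 = 0;  s_264 = 7;  s_265 = 0;  s_266 = 9
  s_267 = 1;  s_268 = 4;  s_269 = 3;  s_270 = 10;  s_271 = 2;  s_272 = 10
  s_273 = 1;  s_274 = 7;  s_275 = 3;  s_276 = 9;  s_277 = 0;  s_278 = 2
  s_279 = 12;  s_280 = 4;  s_281 = 16;  s_282 = 6;  s_283 = 15;  s_284 = 5
  s_285 = 6;  s_286 = 3;  s_287 = 16;  s_288 = 2;  s_289 = 8;  s_290 = 14
  s_291 = 8;  s_292 = 8;  s_293 = 3;  s_294 = 9;  s_295 = 13;  s_296 = 8
  s_297 = 10;  s_298 = 4;  s_299 = 4;  s_300 = 15;  s_301 = 14;  s_302 = 9
  s_303 = 4;  s_304 = 3;  s_305 = 12;  s_306 = 16;  s_307 = 11;  s_308 = 1
  s_309 = 13;  s_310 = 7
s_311 = 7·7 + 11·13 + 13·1 = 1
s_312 = 7·1 + 11·7 + 13·13 = 15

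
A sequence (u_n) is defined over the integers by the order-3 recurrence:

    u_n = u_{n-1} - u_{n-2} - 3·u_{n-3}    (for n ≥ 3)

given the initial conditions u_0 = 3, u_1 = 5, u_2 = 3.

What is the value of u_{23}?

u_3 = 1·3 + -1·5 + -3·3 = -11
u_4 = 1·-11 + -1·3 + -3·5 = -29
u_5 = 1·-29 + -1·-11 + -3·3 = -27
u_6 = 1·-27 + -1·-29 + -3·-11 = 35
u_7 = 1·35 + -1·-27 + -3·-29 = 149
u_8 = 1·149 + -1·35 + -3·-27 = 195
u_9 = 1·195 + -1·149 + -3·35 = -59
u_10 = 1·-59 + -1·195 + -3·149 = -701
u_11 = 1·-701 + -1·-59 + -3·195 = -1227
u_12 = 1·-1227 + -1·-701 + -3·-59 = -349
u_13 = 1·-349 + -1·-1227 + -3·-701 = 2981
u_14 = 1·2981 + -1·-349 + -3·-1227 = 7011
u_15 = 1·7011 + -1·2981 + -3·-349 = 5077
u_16 = 1·5077 + -1·7011 + -3·2981 = -10877
u_17 = 1·-10877 + -1·5077 + -3·7011 = -36987
u_18 = 1·-36987 + -1·-10877 + -3·5077 = -41341
u_19 = 1·-41341 + -1·-36987 + -3·-10877 = 28277
u_20 = 1·28277 + -1·-41341 + -3·-36987 = 180579
u_21 = 1·180579 + -1·28277 + -3·-41341 = 276325
u_22 = 1·276325 + -1·180579 + -3·28277 = 10915
u_23 = 1·10915 + -1·276325 + -3·180579 = -807147

-807147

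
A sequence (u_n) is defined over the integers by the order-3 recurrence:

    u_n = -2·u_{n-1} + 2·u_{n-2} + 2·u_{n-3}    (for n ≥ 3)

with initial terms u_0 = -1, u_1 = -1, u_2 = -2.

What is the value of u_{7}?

u_3 = -2·-2 + 2·-1 + 2·-1 = 0
u_4 = -2·0 + 2·-2 + 2·-1 = -6
u_5 = -2·-6 + 2·0 + 2·-2 = 8
u_6 = -2·8 + 2·-6 + 2·0 = -28
u_7 = -2·-28 + 2·8 + 2·-6 = 60

60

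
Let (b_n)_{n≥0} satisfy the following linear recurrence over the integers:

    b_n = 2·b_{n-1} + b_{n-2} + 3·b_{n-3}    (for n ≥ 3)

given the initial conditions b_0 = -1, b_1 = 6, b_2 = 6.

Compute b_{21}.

b_3 = 2·6 + 1·6 + 3·-1 = 15
b_4 = 2·15 + 1·6 + 3·6 = 54
b_5 = 2·54 + 1·15 + 3·6 = 141
b_6 = 2·141 + 1·54 + 3·15 = 381
b_7 = 2·381 + 1·141 + 3·54 = 1065
b_8 = 2·1065 + 1·381 + 3·141 = 2934
b_9 = 2·2934 + 1·1065 + 3·381 = 8076
b_10 = 2·8076 + 1·2934 + 3·1065 = 22281
b_11 = 2·22281 + 1·8076 + 3·2934 = 61440
b_12 = 2·61440 + 1·22281 + 3·8076 = 169389
b_13 = 2·169389 + 1·61440 + 3·22281 = 467061
b_14 = 2·467061 + 1·169389 + 3·61440 = 1287831
b_15 = 2·1287831 + 1·467061 + 3·169389 = 3550890
b_16 = 2·3550890 + 1·1287831 + 3·467061 = 9790794
b_17 = 2·9790794 + 1·3550890 + 3·1287831 = 26995971
b_18 = 2·26995971 + 1·9790794 + 3·3550890 = 74435406
b_19 = 2·74435406 + 1·26995971 + 3·9790794 = 205239165
b_20 = 2·205239165 + 1·74435406 + 3·26995971 = 565901649
b_21 = 2·565901649 + 1·205239165 + 3·74435406 = 1560348681

1560348681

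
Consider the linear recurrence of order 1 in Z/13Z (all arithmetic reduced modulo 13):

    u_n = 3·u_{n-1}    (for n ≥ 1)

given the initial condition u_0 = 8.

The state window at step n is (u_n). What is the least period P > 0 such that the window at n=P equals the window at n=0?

n=0: window = (8)
n=1: window = (11)
n=2: window = (7)
n=3: window = (8)
window at n=3 equals window at n=0 → period = 3

3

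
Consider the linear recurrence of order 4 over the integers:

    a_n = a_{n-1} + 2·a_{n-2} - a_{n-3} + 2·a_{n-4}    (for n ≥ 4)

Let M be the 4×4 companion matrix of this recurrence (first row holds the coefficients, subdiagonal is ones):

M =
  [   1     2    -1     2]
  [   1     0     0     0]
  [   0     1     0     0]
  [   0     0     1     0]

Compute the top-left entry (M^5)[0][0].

(M^5)[0][0] is the top entry after applying M 5 times to the unit state (1, 0, 0, 0). Equivalently it is h_{8} for the auxiliary sequence (h_n) obeying the same recurrence with h_3 = 1 and h_i = 0 for 0 ≤ i < 3:
h_4 = 1·1 + 2·0 + -1·0 + 2·0 = 1
h_5 = 1·1 + 2·1 + -1·0 + 2·0 = 3
h_6 = 1·3 + 2·1 + -1·1 + 2·0 = 4
h_7 = 1·4 + 2·3 + -1·1 + 2·1 = 11
h_8 = 1·11 + 2·4 + -1·3 + 2·1 = 18

18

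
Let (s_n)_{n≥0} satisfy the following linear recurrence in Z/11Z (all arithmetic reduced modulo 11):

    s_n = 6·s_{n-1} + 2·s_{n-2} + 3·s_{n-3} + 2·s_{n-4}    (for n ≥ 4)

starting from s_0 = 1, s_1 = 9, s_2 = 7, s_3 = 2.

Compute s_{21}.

10

s_4 = 6·2 + 2·7 + 3·9 + 2·1 = 0
s_5 = 6·0 + 2·2 + 3·7 + 2·9 = 10
s_6 = 6·10 + 2·0 + 3·2 + 2·7 = 3
s_7 = 6·3 + 2·10 + 3·0 + 2·2 = 9
s_8 = 6·9 + 2·3 + 3·10 + 2·0 = 2
s_9 = 6·2 + 2·9 + 3·3 + 2·10 = 4
s_10 = 6·4 + 2·2 + 3·9 + 2·3 = 6
s_11 = 6·6 + 2·4 + 3·2 + 2·9 = 2
s_12 = 6·2 + 2·6 + 3·4 + 2·2 = 7
s_13 = 6·7 + 2·2 + 3·6 + 2·4 = 6
s_14 = 6·6 + 2·7 + 3·2 + 2·6 = 2
s_15 = 6·2 + 2·6 + 3·7 + 2·2 = 5
s_16 = 6·5 + 2·2 + 3·6 + 2·7 = 0
s_17 = 6·0 + 2·5 + 3·2 + 2·6 = 6
s_18 = 6·6 + 2·0 + 3·5 + 2·2 = 0
s_19 = 6·0 + 2·6 + 3·0 + 2·5 = 0
s_20 = 6·0 + 2·0 + 3·6 + 2·0 = 7
s_21 = 6·7 + 2·0 + 3·0 + 2·6 = 10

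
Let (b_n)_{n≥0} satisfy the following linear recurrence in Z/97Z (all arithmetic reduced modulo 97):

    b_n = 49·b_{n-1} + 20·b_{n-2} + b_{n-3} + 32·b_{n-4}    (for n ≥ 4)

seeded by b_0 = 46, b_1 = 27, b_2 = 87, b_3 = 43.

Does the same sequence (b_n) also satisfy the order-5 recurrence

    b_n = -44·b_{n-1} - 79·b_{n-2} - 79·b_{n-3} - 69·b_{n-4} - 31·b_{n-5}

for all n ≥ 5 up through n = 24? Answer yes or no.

Terms b_0..b_24: 46, 27, 87, 43, 11, 22, 51, 58, 65, 56, 11, 88, 72, 10, 42, 5, 4, 76, 12, 41, 28, 77, 5, 21, 65
n=5: candidate gives 22, actual b_5 = 22 ✓
n=6: candidate gives 51, actual b_6 = 51 ✓
n=7: candidate gives 58, actual b_7 = 58 ✓
n=8: candidate gives 65, actual b_8 = 65 ✓
n=9: candidate gives 56, actual b_9 = 56 ✓
n=10: candidate gives 11, actual b_10 = 11 ✓
n=11: candidate gives 88, actual b_11 = 88 ✓
n=12: candidate gives 72, actual b_12 = 72 ✓
n=13: candidate gives 10, actual b_13 = 10 ✓
n=14: candidate gives 42, actual b_14 = 42 ✓
n=15: candidate gives 5, actual b_15 = 5 ✓
n=16: candidate gives 4, actual b_16 = 4 ✓
n=17: candidate gives 76, actual b_17 = 76 ✓
n=18: candidate gives 12, actual b_18 = 12 ✓
n=19: candidate gives 41, actual b_19 = 41 ✓
n=20: candidate gives 28, actual b_20 = 28 ✓
n=21: candidate gives 77, actual b_21 = 77 ✓
n=22: candidate gives 5, actual b_22 = 5 ✓
n=23: candidate gives 21, actual b_23 = 21 ✓
n=24: candidate gives 65, actual b_24 = 65 ✓

yes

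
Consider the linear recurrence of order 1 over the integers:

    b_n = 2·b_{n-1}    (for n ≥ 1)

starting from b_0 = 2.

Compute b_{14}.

b_1 = 2·2 = 4
b_2 = 2·4 = 8
b_3 = 2·8 = 16
b_4 = 2·16 = 32
b_5 = 2·32 = 64
b_6 = 2·64 = 128
b_7 = 2·128 = 256
b_8 = 2·256 = 512
b_9 = 2·512 = 1024
b_10 = 2·1024 = 2048
b_11 = 2·2048 = 4096
b_12 = 2·4096 = 8192
b_13 = 2·8192 = 16384
b_14 = 2·16384 = 32768

32768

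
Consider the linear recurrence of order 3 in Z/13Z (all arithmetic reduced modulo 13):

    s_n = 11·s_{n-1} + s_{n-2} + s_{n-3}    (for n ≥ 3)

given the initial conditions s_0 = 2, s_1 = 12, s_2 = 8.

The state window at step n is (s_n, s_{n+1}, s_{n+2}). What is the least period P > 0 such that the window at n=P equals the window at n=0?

12

n=0: window = (2, 12, 8)
n=1: window = (12, 8, 11)
n=2: window = (8, 11, 11)
n=3: window = (11, 11, 10)
n=4: window = (11, 10, 2)
n=5: window = (10, 2, 4)
n=6: window = (2, 4, 4)
n=7: window = (4, 4, 11)
n=8: window = (4, 11, 12)
n=9: window = (11, 12, 4)
n=10: window = (12, 4, 2)
n=11: window = (4, 2, 12)
n=12: window = (2, 12, 8)
window at n=12 equals window at n=0 → period = 12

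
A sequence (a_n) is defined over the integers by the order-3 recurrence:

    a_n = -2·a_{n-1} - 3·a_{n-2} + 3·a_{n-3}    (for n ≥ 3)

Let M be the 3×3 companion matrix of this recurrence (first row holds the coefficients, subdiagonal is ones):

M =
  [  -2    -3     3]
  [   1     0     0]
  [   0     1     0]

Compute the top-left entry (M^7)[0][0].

(M^7)[0][0] is the top entry after applying M 7 times to the unit state (1, 0, 0). Equivalently it is h_{9} for the auxiliary sequence (h_n) obeying the same recurrence with h_2 = 1 and h_i = 0 for 0 ≤ i < 2:
h_3 = -2·1 + -3·0 + 3·0 = -2
h_4 = -2·-2 + -3·1 + 3·0 = 1
h_5 = -2·1 + -3·-2 + 3·1 = 7
h_6 = -2·7 + -3·1 + 3·-2 = -23
h_7 = -2·-23 + -3·7 + 3·1 = 28
h_8 = -2·28 + -3·-23 + 3·7 = 34
h_9 = -2·34 + -3·28 + 3·-23 = -221

-221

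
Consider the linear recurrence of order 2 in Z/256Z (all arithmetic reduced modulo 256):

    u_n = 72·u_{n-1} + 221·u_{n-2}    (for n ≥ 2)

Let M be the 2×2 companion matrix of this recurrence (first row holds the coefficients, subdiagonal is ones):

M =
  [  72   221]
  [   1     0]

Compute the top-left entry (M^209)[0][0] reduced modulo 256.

(M^209)[0][0] is the top entry after applying M 209 times to the unit state (1, 0). Equivalently it is h_{210} for the auxiliary sequence (h_n) obeying the same recurrence with h_1 = 1 and h_i = 0 for 0 ≤ i < 1:
h_2 = 72·1 + 221·0 = 72
h_3 = 72·72 + 221·1 = 29
h_4 = 72·29 + 221·72 = 80
h_5 = 72·80 + 221·29 = 137
h_6 = 72·137 + 221·80 = 152
h_7 = 72·152 + 221·137 = 5
Continuing the recurrence:
  h_8 = 160;  h_9 = 81;  h_10 = 232;  h_11 = 45;  h_12 = 240;  h_13 = 89
  h_14 = 56;  h_15 = 149;  h_16 = 64;  h_17 = 161;  h_18 = 136;  h_19 = 61
  h_20 = 144;  h_21 = 41;  h_22 = 216;  h_23 = 37;  h_24 = 224;  h_25 = 241
  h_26 = 40;  h_27 = 77;  h_28 = 48;  h_29 = 249;  h_30 = 120;  h_31 = 181
  h_32 = 128;  h_33 = 65;  h_34 = 200;  h_35 = 93;  h_36 = 208;  h_37 = 201
  h_38 = 24;  h_39 = 69;  h_40 = 32;  h_41 = 145;  h_42 = 104;  h_43 = 109
  h_44 = 112;  h_45 = 153;  h_46 = 184;  h_47 = 213;  h_48 = 192;  h_49 = 225
  h_50 = 8;  h_51 = 125;  h_52 = 16;  h_53 = 105;  h_54 = 88;  h_55 = 101
  h_56 = 96;  h_57 = 49;  h_58 = 168;  h_59 = 141;  h_60 = 176;  h_61 = 57
  h_62 = 248;  h_63 = 245;  h_64 = 0;  h_65 = 129;  h_66 = 72;  h_67 = 157
  h_68 = 80;  h_69 = 9;  h_70 = 152;  h_71 = 133;  h_72 = 160;  h_73 = 209
  h_74 = 232;  h_75 = 173;  h_76 = 240;  h_77 = 217;  h_78 = 56;  h_79 = 21
  h_80 = 64;  h_81 = 33;  h_82 = 136;  h_83 = 189;  h_84 = 144;  h_85 = 169
  h_86 = 216;  h_87 = 165;  h_88 = 224;  h_89 = 113;  h_90 = 40;  h_91 = 205
  h_92 = 48;  h_93 = 121;  h_94 = 120;  h_95 = 53;  h_96 = 128;  h_97 = 193
  h_98 = 200;  h_99 = 221;  h_100 = 208;  h_101 = 73;  h_102 = 24;  h_103 = 197
  h_104 = 32;  h_105 = 17;  h_106 = 104;  h_107 = 237;  h_108 = 112;  h_109 = 25
  h_110 = 184;  h_111 = 85;  h_112 = 192;  h_113 = 97;  h_114 = 8;  h_115 = 253
  h_116 = 16;  h_117 = 233;  h_118 = 88;  h_119 = 229;  h_120 = 96;  h_121 = 177
  h_122 = 168;  h_123 = 13;  h_124 = 176;  h_125 = 185;  h_126 = 248;  h_127 = 117
  h_128 = 0;  h_129 = 1;  h_130 = 72;  h_131 = 29;  h_132 = 80;  h_133 = 137
  h_134 = 152;  h_135 = 5;  h_136 = 160;  h_137 = 81;  h_138 = 232;  h_139 = 45
  h_140 = 240;  h_141 = 89;  h_142 = 56;  h_143 = 149;  h_144 = 64;  h_145 = 161
  h_146 = 136;  h_147 = 61;  h_148 = 144;  h_149 = 41;  h_150 = 216;  h_151 = 37
  h_152 = 224;  h_153 = 241;  h_154 = 40;  h_155 = 77;  h_156 = 48;  h_157 = 249
  h_158 = 120;  h_159 = 181;  h_160 = 128;  h_161 = 65;  h_162 = 200;  h_163 = 93
  h_164 = 208;  h_165 = 201;  h_166 = 24;  h_167 = 69;  h_168 = 32;  h_169 = 145
  h_170 = 104;  h_171 = 109;  h_172 = 112;  h_173 = 153;  h_174 = 184;  h_175 = 213
  h_176 = 192;  h_177 = 225;  h_178 = 8;  h_179 = 125;  h_180 = 16;  h_181 = 105
  h_182 = 88;  h_183 = 101;  h_184 = 96;  h_185 = 49;  h_186 = 168;  h_187 = 141
  h_188 = 176;  h_189 = 57;  h_190 = 248;  h_191 = 245;  h_192 = 0;  h_193 = 129
  h_194 = 72;  h_195 = 157;  h_196 = 80;  h_197 = 9;  h_198 = 152;  h_199 = 133
  h_200 = 160;  h_201 = 209;  h_202 = 232;  h_203 = 173;  h_204 = 240;  h_205 = 217
  h_206 = 56;  h_207 = 21;  h_208 = 64
h_209 = 72·64 + 221·21 = 33
h_210 = 72·33 + 221·64 = 136

136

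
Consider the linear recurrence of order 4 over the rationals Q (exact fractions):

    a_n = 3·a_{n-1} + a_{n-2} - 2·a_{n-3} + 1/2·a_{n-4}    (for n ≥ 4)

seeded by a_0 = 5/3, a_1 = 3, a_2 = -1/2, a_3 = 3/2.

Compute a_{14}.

a_4 = 3·3/2 + 1·-1/2 + -2·3 + 1/2·5/3 = -7/6
a_5 = 3·-7/6 + 1·3/2 + -2·-1/2 + 1/2·3 = 1/2
a_6 = 3·1/2 + 1·-7/6 + -2·3/2 + 1/2·-1/2 = -35/12
a_7 = 3·-35/12 + 1·1/2 + -2·-7/6 + 1/2·3/2 = -31/6
a_8 = 3·-31/6 + 1·-35/12 + -2·1/2 + 1/2·-7/6 = -20
a_9 = 3·-20 + 1·-31/6 + -2·-35/12 + 1/2·1/2 = -709/12
a_10 = 3·-709/12 + 1·-20 + -2·-31/6 + 1/2·-35/12 = -1507/8
a_11 = 3·-1507/8 + 1·-709/12 + -2·-20 + 1/2·-31/6 = -14083/24
a_12 = 3·-14083/24 + 1·-1507/8 + -2·-709/12 + 1/2·-20 = -22087/12
a_13 = 3·-22087/12 + 1·-14083/24 + -2·-1507/8 + 1/2·-709/12 = -17284/3
a_14 = 3·-17284/3 + 1·-22087/12 + -2·-14083/24 + 1/2·-1507/8 = -288723/16

-288723/16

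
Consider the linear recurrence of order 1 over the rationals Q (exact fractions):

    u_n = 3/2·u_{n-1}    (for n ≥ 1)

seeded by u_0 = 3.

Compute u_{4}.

u_1 = 3/2·3 = 9/2
u_2 = 3/2·9/2 = 27/4
u_3 = 3/2·27/4 = 81/8
u_4 = 3/2·81/8 = 243/16

243/16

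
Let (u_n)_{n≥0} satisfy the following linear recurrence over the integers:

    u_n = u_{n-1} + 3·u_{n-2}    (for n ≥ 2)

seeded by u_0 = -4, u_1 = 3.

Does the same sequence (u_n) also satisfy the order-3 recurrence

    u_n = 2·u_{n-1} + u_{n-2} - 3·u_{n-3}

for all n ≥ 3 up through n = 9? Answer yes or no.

no

Terms u_0..u_9: -4, 3, -9, 0, -27, -27, -108, -189, -513, -1080
n=3: candidate gives -3, actual u_3 = 0 ✗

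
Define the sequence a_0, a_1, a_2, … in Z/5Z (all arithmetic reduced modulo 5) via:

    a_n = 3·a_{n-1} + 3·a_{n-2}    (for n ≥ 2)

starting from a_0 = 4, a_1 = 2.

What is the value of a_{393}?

a_2 = 3·2 + 3·4 = 3
a_3 = 3·3 + 3·2 = 0
a_4 = 3·0 + 3·3 = 4
a_5 = 3·4 + 3·0 = 2
(a_4, a_5) = (4, 2) = (a_0, a_1), so the sequence has period 4.
393 ≡ 1 (mod 4), hence a_393 = a_1 = 2.

2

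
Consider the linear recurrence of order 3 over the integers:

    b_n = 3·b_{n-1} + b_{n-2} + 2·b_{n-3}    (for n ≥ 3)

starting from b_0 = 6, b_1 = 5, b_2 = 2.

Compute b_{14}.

b_3 = 3·2 + 1·5 + 2·6 = 23
b_4 = 3·23 + 1·2 + 2·5 = 81
b_5 = 3·81 + 1·23 + 2·2 = 270
b_6 = 3·270 + 1·81 + 2·23 = 937
b_7 = 3·937 + 1·270 + 2·81 = 3243
b_8 = 3·3243 + 1·937 + 2·270 = 11206
b_9 = 3·11206 + 1·3243 + 2·937 = 38735
b_10 = 3·38735 + 1·11206 + 2·3243 = 133897
b_11 = 3·133897 + 1·38735 + 2·11206 = 462838
b_12 = 3·462838 + 1·133897 + 2·38735 = 1599881
b_13 = 3·1599881 + 1·462838 + 2·133897 = 5530275
b_14 = 3·5530275 + 1·1599881 + 2·462838 = 19116382

19116382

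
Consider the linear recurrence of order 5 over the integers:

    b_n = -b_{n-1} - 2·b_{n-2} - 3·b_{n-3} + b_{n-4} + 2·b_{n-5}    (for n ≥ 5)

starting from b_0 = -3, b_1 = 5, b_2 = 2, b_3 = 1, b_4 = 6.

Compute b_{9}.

b_5 = -1·6 + -2·1 + -3·2 + 1·5 + 2·-3 = -15
b_6 = -1·-15 + -2·6 + -3·1 + 1·2 + 2·5 = 12
b_7 = -1·12 + -2·-15 + -3·6 + 1·1 + 2·2 = 5
b_8 = -1·5 + -2·12 + -3·-15 + 1·6 + 2·1 = 24
b_9 = -1·24 + -2·5 + -3·12 + 1·-15 + 2·6 = -73

-73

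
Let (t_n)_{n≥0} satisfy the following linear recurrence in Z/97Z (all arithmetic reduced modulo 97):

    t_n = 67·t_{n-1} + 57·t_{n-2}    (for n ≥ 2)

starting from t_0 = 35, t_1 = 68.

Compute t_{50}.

6

t_2 = 67·68 + 57·35 = 52
t_3 = 67·52 + 57·68 = 85
t_4 = 67·85 + 57·52 = 26
t_5 = 67·26 + 57·85 = 88
t_6 = 67·88 + 57·26 = 6
t_7 = 67·6 + 57·88 = 83
t_8 = 67·83 + 57·6 = 83
t_9 = 67·83 + 57·83 = 10
t_10 = 67·10 + 57·83 = 66
t_11 = 67·66 + 57·10 = 45
t_12 = 67·45 + 57·66 = 84
t_13 = 67·84 + 57·45 = 45
t_14 = 67·45 + 57·84 = 43
t_15 = 67·43 + 57·45 = 14
t_16 = 67·14 + 57·43 = 91
t_17 = 67·91 + 57·14 = 8
t_18 = 67·8 + 57·91 = 0
t_19 = 67·0 + 57·8 = 68
t_20 = 67·68 + 57·0 = 94
t_21 = 67·94 + 57·68 = 86
t_22 = 67·86 + 57·94 = 62
t_23 = 67·62 + 57·86 = 35
t_24 = 67·35 + 57·62 = 59
t_25 = 67·59 + 57·35 = 31
t_26 = 67·31 + 57·59 = 8
t_27 = 67·8 + 57·31 = 72
t_28 = 67·72 + 57·8 = 42
t_29 = 67·42 + 57·72 = 31
t_30 = 67·31 + 57·42 = 9
t_31 = 67·9 + 57·31 = 42
t_32 = 67·42 + 57·9 = 29
t_33 = 67·29 + 57·42 = 69
t_34 = 67·69 + 57·29 = 68
t_35 = 67·68 + 57·69 = 50
t_36 = 67·50 + 57·68 = 48
t_37 = 67·48 + 57·50 = 52
t_38 = 67·52 + 57·48 = 12
t_39 = 67·12 + 57·52 = 82
t_40 = 67·82 + 57·12 = 67
t_41 = 67·67 + 57·82 = 45
t_42 = 67·45 + 57·67 = 44
t_43 = 67·44 + 57·45 = 81
t_44 = 67·81 + 57·44 = 78
t_45 = 67·78 + 57·81 = 46
t_46 = 67·46 + 57·78 = 59
t_47 = 67·59 + 57·46 = 76
t_48 = 67·76 + 57·59 = 16
t_49 = 67·16 + 57·76 = 69
t_50 = 67·69 + 57·16 = 6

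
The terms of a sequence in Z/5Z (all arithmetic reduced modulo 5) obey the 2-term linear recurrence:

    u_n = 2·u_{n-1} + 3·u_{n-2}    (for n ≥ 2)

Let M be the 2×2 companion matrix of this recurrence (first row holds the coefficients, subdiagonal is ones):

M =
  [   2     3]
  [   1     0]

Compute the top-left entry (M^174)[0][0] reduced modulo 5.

(M^174)[0][0] is the top entry after applying M 174 times to the unit state (1, 0). Equivalently it is h_{175} for the auxiliary sequence (h_n) obeying the same recurrence with h_1 = 1 and h_i = 0 for 0 ≤ i < 1:
h_2 = 2·1 + 3·0 = 2
h_3 = 2·2 + 3·1 = 2
h_4 = 2·2 + 3·2 = 0
h_5 = 2·0 + 3·2 = 1
(h_4, h_5) = (0, 1) = (h_0, h_1), so the sequence has period 4.
175 ≡ 3 (mod 4), hence h_175 = h_3 = 2.

2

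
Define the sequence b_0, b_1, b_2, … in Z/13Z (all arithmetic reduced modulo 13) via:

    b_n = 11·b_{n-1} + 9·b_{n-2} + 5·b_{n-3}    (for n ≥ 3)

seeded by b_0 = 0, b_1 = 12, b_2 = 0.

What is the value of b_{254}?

b_3 = 11·0 + 9·12 + 5·0 = 4
b_4 = 11·4 + 9·0 + 5·12 = 0
b_5 = 11·0 + 9·4 + 5·0 = 10
b_6 = 11·10 + 9·0 + 5·4 = 0
b_7 = 11·0 + 9·10 + 5·0 = 12
b_8 = 11·12 + 9·0 + 5·10 = 0
(b_6, b_7, b_8) = (0, 12, 0) = (b_0, b_1, b_2), so the sequence has period 6.
254 ≡ 2 (mod 6), hence b_254 = b_2 = 0.

0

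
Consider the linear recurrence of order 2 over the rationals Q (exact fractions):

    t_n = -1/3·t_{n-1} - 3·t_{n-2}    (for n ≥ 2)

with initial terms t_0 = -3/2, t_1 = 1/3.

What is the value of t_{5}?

t_2 = -1/3·1/3 + -3·-3/2 = 79/18
t_3 = -1/3·79/18 + -3·1/3 = -133/54
t_4 = -1/3·-133/54 + -3·79/18 = -1000/81
t_5 = -1/3·-1000/81 + -3·-133/54 = 5591/486

5591/486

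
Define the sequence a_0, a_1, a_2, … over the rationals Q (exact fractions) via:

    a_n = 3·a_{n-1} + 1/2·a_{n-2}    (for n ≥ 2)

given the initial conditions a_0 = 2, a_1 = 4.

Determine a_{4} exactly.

259/2

a_2 = 3·4 + 1/2·2 = 13
a_3 = 3·13 + 1/2·4 = 41
a_4 = 3·41 + 1/2·13 = 259/2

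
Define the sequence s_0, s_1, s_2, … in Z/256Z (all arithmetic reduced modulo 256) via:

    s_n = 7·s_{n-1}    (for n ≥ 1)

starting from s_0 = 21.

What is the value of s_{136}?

s_1 = 7·21 = 147
s_2 = 7·147 = 5
s_3 = 7·5 = 35
s_4 = 7·35 = 245
s_5 = 7·245 = 179
s_6 = 7·179 = 229
s_7 = 7·229 = 67
s_8 = 7·67 = 213
s_9 = 7·213 = 211
s_10 = 7·211 = 197
s_11 = 7·197 = 99
s_12 = 7·99 = 181
s_13 = 7·181 = 243
s_14 = 7·243 = 165
s_15 = 7·165 = 131
s_16 = 7·131 = 149
s_17 = 7·149 = 19
s_18 = 7·19 = 133
s_19 = 7·133 = 163
s_20 = 7·163 = 117
s_21 = 7·117 = 51
s_22 = 7·51 = 101
s_23 = 7·101 = 195
s_24 = 7·195 = 85
s_25 = 7·85 = 83
s_26 = 7·83 = 69
s_27 = 7·69 = 227
s_28 = 7·227 = 53
s_29 = 7·53 = 115
s_30 = 7·115 = 37
s_31 = 7·37 = 3
s_32 = 7·3 = 21
(s_32) = (21) = (s_0), so the sequence has period 32.
136 ≡ 8 (mod 32), hence s_136 = s_8 = 213.

213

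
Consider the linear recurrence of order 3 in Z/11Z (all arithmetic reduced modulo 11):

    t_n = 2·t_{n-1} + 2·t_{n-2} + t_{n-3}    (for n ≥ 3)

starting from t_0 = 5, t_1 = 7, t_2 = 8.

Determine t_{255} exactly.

t_3 = 2·8 + 2·7 + 1·5 = 2
t_4 = 2·2 + 2·8 + 1·7 = 5
t_5 = 2·5 + 2·2 + 1·8 = 0
t_6 = 2·0 + 2·5 + 1·2 = 1
t_7 = 2·1 + 2·0 + 1·5 = 7
t_8 = 2·7 + 2·1 + 1·0 = 5
Continuing the recurrence:
  t_9 = 3;  t_10 = 1;  t_11 = 2;  t_12 = 9;  t_13 = 1;  t_14 = 0
  t_15 = 0;  t_16 = 1;  t_17 = 2;  t_18 = 6;  t_19 = 6;  t_20 = 4
  t_21 = 4;  t_22 = 0;  t_23 = 1;  t_24 = 6;  t_25 = 3;  t_26 = 8
  t_27 = 6;  t_28 = 9;  t_29 = 5;  t_30 = 1;  t_31 = 10;  t_32 = 5
  t_33 = 9;  t_34 = 5;  t_35 = 0;  t_36 = 8;  t_37 = 10;  t_38 = 3
  t_39 = 1;  t_40 = 7;  t_41 = 8;  t_42 = 9;  t_43 = 8;  t_44 = 9
  t_45 = 10;  t_46 = 2;  t_47 = 0;  t_48 = 3;  t_49 = 8;  t_50 = 0
  t_51 = 8;  t_52 = 2;  t_53 = 9;  t_54 = 8;  t_55 = 3;  t_56 = 9
  t_57 = 10;  t_58 = 8;  t_59 = 1;  t_60 = 6;  t_61 = 0;  t_62 = 2
  t_63 = 10;  t_64 = 2;  t_65 = 4;  t_66 = 0;  t_67 = 10;  t_68 = 2
  t_69 = 2;  t_70 = 7;  t_71 = 9;  t_72 = 1;  t_73 = 5;  t_74 = 10
  t_75 = 9;  t_76 = 10;  t_77 = 4;  t_78 = 4;  t_79 = 4;  t_80 = 9
  t_81 = 8;  t_82 = 5;  t_83 = 2;  t_84 = 0;  t_85 = 9;  t_86 = 9
  t_87 = 3;  t_88 = 0;  t_89 = 4;  t_90 = 0;  t_91 = 8;  t_92 = 9
  t_93 = 1;  t_94 = 6;  t_95 = 1;  t_96 = 4;  t_97 = 5;  t_98 = 8
  t_99 = 8;  t_100 = 4;  t_101 = 10;  t_102 = 3;  t_103 = 8;  t_104 = 10
  t_105 = 6;  t_106 = 7;  t_107 = 3;  t_108 = 4;  t_109 = 10;  t_110 = 9
  t_111 = 9;  t_112 = 2;  t_113 = 9;  t_114 = 9;  t_115 = 5;  t_116 = 4
  t_117 = 5;  t_118 = 1;  t_119 = 5;  t_120 = 6;  t_121 = 1;  t_122 = 8
  t_123 = 2;  t_124 = 10;  t_125 = 10;  t_126 = 9;  t_127 = 4;  t_128 = 3
  t_129 = 1;  t_130 = 1;  t_131 = 7;  t_132 = 6;  t_133 = 5;  t_134 = 7
  t_135 = 8;  t_136 = 2;  t_137 = 5;  t_138 = 0;  t_139 = 1;  t_140 = 7
  t_141 = 5;  t_142 = 3;  t_143 = 1;  t_144 = 2;  t_145 = 9;  t_146 = 1
  t_147 = 0;  t_148 = 0;  t_149 = 1;  t_150 = 2;  t_151 = 6;  t_152 = 6
  t_153 = 4;  t_154 = 4;  t_155 = 0;  t_156 = 1;  t_157 = 6;  t_158 = 3
  t_159 = 8;  t_160 = 6;  t_161 = 9;  t_162 = 5;  t_163 = 1;  t_164 = 10
  t_165 = 5;  t_166 = 9;  t_167 = 5;  t_168 = 0;  t_169 = 8;  t_170 = 10
  t_171 = 3;  t_172 = 1;  t_173 = 7;  t_174 = 8;  t_175 = 9;  t_176 = 8
  t_177 = 9;  t_178 = 10;  t_179 = 2;  t_180 = 0;  t_181 = 3;  t_182 = 8
  t_183 = 0;  t_184 = 8;  t_185 = 2;  t_186 = 9;  t_187 = 8;  t_188 = 3
  t_189 = 9;  t_190 = 10;  t_191 = 8;  t_192 = 1;  t_193 = 6;  t_194 = 0
  t_195 = 2;  t_196 = 10;  t_197 = 2;  t_198 = 4;  t_199 = 0;  t_200 = 10
  t_201 = 2;  t_202 = 2;  t_203 = 7;  t_204 = 9;  t_205 = 1;  t_206 = 5
  t_207 = 10;  t_208 = 9;  t_209 = 10;  t_210 = 4;  t_211 = 4;  t_212 = 4
  t_213 = 9;  t_214 = 8;  t_215 = 5;  t_216 = 2;  t_217 = 0;  t_218 = 9
  t_219 = 9;  t_220 = 3;  t_221 = 0;  t_222 = 4;  t_223 = 0;  t_224 = 8
  t_225 = 9;  t_226 = 1;  t_227 = 6;  t_228 = 1;  t_229 = 4;  t_230 = 5
  t_231 = 8;  t_232 = 8;  t_233 = 4;  t_234 = 10;  t_235 = 3;  t_236 = 8
  t_237 = 10;  t_238 = 6;  t_239 = 7;  t_240 = 3;  t_241 = 4;  t_242 = 10
  t_243 = 9;  t_244 = 9;  t_245 = 2;  t_246 = 9;  t_247 = 9;  t_248 = 5
  t_249 = 4;  t_250 = 5;  t_251 = 1;  t_252 = 5;  t_253 = 6
t_254 = 2·6 + 2·5 + 1·1 = 1
t_255 = 2·1 + 2·6 + 1·5 = 8

8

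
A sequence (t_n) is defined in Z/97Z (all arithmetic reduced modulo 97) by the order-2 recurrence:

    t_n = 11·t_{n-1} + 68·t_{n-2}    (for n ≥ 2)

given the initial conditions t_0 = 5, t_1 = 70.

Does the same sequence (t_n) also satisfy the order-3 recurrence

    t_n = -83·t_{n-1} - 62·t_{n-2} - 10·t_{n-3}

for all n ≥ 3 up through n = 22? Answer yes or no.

Terms t_0..t_22: 5, 70, 43, 92, 56, 82, 54, 59, 53, 36, 23, 82, 41, 13, 21, 48, 16, 45, 31, 6, 40, 72, 20
n=3: candidate gives 92, actual t_3 = 92 ✓
n=4: candidate gives 56, actual t_4 = 56 ✓
n=5: candidate gives 82, actual t_5 = 82 ✓
n=6: candidate gives 54, actual t_6 = 54 ✓
n=7: candidate gives 59, actual t_7 = 59 ✓
n=8: candidate gives 53, actual t_8 = 53 ✓
n=9: candidate gives 36, actual t_9 = 36 ✓
n=10: candidate gives 23, actual t_10 = 23 ✓
n=11: candidate gives 82, actual t_11 = 82 ✓
n=12: candidate gives 41, actual t_12 = 41 ✓
n=13: candidate gives 13, actual t_13 = 13 ✓
n=14: candidate gives 21, actual t_14 = 21 ✓
n=15: candidate gives 48, actual t_15 = 48 ✓
n=16: candidate gives 16, actual t_16 = 16 ✓
n=17: candidate gives 45, actual t_17 = 45 ✓
n=18: candidate gives 31, actual t_18 = 31 ✓
n=19: candidate gives 6, actual t_19 = 6 ✓
n=20: candidate gives 40, actual t_20 = 40 ✓
n=21: candidate gives 72, actual t_21 = 72 ✓
n=22: candidate gives 20, actual t_22 = 20 ✓

yes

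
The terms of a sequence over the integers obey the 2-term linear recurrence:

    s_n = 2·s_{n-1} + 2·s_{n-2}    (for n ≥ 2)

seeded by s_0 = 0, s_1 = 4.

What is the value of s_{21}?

1693298688

s_2 = 2·4 + 2·0 = 8
s_3 = 2·8 + 2·4 = 24
s_4 = 2·24 + 2·8 = 64
s_5 = 2·64 + 2·24 = 176
s_6 = 2·176 + 2·64 = 480
s_7 = 2·480 + 2·176 = 1312
s_8 = 2·1312 + 2·480 = 3584
s_9 = 2·3584 + 2·1312 = 9792
s_10 = 2·9792 + 2·3584 = 26752
s_11 = 2·26752 + 2·9792 = 73088
s_12 = 2·73088 + 2·26752 = 199680
s_13 = 2·199680 + 2·73088 = 545536
s_14 = 2·545536 + 2·199680 = 1490432
s_15 = 2·1490432 + 2·545536 = 4071936
s_16 = 2·4071936 + 2·1490432 = 11124736
s_17 = 2·11124736 + 2·4071936 = 30393344
s_18 = 2·30393344 + 2·11124736 = 83036160
s_19 = 2·83036160 + 2·30393344 = 226859008
s_20 = 2·226859008 + 2·83036160 = 619790336
s_21 = 2·619790336 + 2·226859008 = 1693298688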